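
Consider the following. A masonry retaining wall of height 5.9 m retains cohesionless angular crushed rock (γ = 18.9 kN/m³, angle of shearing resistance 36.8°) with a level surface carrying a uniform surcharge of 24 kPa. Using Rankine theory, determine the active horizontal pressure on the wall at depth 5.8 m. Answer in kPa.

33.5 kPa

K_a = (1 − sin φ)/(1 + sin φ) = 0.2508.
σ_v = γz + q = 18.9 × 5.8 + 24 = 133.6 kPa.
σ_h = K_a σ_v = 0.2508 × 133.6 = 33.51 kPa.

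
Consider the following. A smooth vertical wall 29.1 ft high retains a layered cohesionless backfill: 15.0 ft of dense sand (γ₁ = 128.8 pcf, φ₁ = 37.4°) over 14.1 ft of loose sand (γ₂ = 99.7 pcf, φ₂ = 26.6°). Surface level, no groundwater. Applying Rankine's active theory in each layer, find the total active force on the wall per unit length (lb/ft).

17700 lb/ft

K_a1 = tan²(45°−37.4°/2) = 0.2443; K_a2 = tan²(45°−26.6°/2) = 0.3814.
Layer 1: σ at base = K_a1 γ₁ h₁ = 471.9 psf; P₁ = ½×471.9×15.0 = 3539.
Layer 2: σ_v at top = γ₁h₁ = 1932; σ_h top = K_a2×1932 = 737.0; σ_h base = K_a2×(1932+99.7×14.1) = 1273.
P₂ = ½(737.0+1273)×14.1 = 14170. Total P_a = 3539+14170 = 17710 lb/ft.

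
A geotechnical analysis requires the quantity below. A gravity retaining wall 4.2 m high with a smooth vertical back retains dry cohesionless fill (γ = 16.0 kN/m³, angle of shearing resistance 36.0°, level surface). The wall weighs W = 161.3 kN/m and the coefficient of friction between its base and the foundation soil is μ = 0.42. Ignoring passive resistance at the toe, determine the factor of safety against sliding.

K_a = tan²(45° − 36.0°/2) = 0.2596.
P_a = ½K_aγH² = 0.5×0.2596×16.0×4.2² = 36.64 kN/m, acting at H/3 = 1.400 m above the base.
FS_sliding = μW / P_a = 0.42×161.3 / 36.64 = 1.849.

1.85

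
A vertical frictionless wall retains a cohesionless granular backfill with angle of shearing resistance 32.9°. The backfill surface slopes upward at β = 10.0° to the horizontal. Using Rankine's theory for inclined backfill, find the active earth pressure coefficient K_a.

K_a = cos β · (cos β − √(cos²β − cos²φ)) / (cos β + √(cos²β − cos²φ)).
cos β = 0.9848, cos φ = 0.8396, √(cos²β − cos²φ) = 0.5147.
K_a = 0.9848 × (0.9848 − 0.5147)/(0.9848 + 0.5147) = 0.3088.

0.309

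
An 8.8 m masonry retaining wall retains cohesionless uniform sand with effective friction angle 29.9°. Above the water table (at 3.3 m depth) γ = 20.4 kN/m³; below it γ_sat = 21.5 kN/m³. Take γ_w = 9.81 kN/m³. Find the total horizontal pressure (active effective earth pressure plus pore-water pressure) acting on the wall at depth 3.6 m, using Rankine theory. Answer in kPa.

K_a = (1 − sin φ)/(1 + sin φ) = 0.3347.
γ' = 21.5 − 9.81 = 11.69 kN/m³.
Effective vertical stress at 3.6 m: σ'_v = 20.4×3.3 + 11.69×0.300 = 70.83 kPa.
σ'_h = K_a σ'_v = 0.3347 × 70.83 = 23.70 kPa; u = γ_w × 0.300 = 2.943 kPa.
Total σ_h = 23.70 + 2.943 = 26.65 kPa.

26.6 kPa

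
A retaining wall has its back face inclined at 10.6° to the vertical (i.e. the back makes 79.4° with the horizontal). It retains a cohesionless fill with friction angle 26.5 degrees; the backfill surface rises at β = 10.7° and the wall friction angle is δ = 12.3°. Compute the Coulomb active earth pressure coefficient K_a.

0.508

K_a = sin²(α+φ) / [sin²α · sin(α−δ) · (1 + √{sin(φ+δ)sin(φ−β) / (sin(α−δ)sin(α+β))})²].
With α = 79.4°, φ = 26.5°, δ = 12.3°, β = 10.7°: K_a = 0.5080.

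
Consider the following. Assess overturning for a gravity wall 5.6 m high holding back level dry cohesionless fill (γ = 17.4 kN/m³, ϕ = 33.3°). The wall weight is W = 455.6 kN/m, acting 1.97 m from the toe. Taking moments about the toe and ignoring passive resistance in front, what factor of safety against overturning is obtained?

6.05

K_a = tan²(45° − 33.3°/2) = 0.2911.
P_a = ½K_aγH² = 0.5×0.2911×17.4×5.6² = 79.43 kN/m, acting at H/3 = 1.867 m above the base.
Overturning moment M_o = P_a × H/3 = 79.43 × 1.867 = 148.3.
Resisting moment M_r = W × 1.97 = 455.6 × 1.97 = 897.5.
FS_overturning = M_r/M_o = 897.5/148.3 = 6.053.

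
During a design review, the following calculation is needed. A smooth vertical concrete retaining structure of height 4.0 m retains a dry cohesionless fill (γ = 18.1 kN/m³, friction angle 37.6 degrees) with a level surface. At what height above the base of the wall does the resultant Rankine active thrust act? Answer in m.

1.33 m

K_a = 0.2421.
The pressure distribution is triangular, so the resultant acts at H/3 above the base = 4.0/3 = 1.333 m.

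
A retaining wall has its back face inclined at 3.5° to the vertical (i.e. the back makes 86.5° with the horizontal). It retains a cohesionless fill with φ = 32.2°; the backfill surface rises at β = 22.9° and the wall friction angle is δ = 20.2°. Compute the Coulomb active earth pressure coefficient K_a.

K_a = sin²(α+φ) / [sin²α · sin(α−δ) · (1 + √{sin(φ+δ)sin(φ−β) / (sin(α−δ)sin(α+β))})²].
With α = 86.5°, φ = 32.2°, δ = 20.2°, β = 22.9°: K_a = 0.4397.

0.440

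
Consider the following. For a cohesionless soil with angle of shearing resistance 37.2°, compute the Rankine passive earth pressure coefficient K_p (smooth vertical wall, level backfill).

4.06

K_p = (1 + sin φ)/(1 − sin φ) = tan²(45° + 37.2°/2) = 4.058.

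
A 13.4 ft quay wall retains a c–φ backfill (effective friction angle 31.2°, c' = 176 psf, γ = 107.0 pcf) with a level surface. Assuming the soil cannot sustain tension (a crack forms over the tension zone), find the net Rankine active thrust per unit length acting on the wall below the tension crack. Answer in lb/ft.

K_a = 0.3175; √K_a = 0.5635.
Tension-crack depth z_c = 2c/(γ√K_a) = 2×176/(107.0×0.5635) = 5.838 ft.
σ_a at base = K_a γ H − 2c√K_a = 0.3175×107.0×13.4 − 2×176×0.5635 = 256.9 psf.
P_a = ½ × 256.9 × (H − z_c) = 0.5×256.9×7.562 = 971.3 lb/ft.

971 lb/ft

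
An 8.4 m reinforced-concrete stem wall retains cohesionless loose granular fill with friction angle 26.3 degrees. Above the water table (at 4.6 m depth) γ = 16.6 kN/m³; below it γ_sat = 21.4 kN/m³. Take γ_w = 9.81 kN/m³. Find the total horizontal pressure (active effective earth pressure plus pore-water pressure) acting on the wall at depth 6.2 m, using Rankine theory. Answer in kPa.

K_a = (1 − sin φ)/(1 + sin φ) = 0.3859.
γ' = 21.4 − 9.81 = 11.59 kN/m³.
Effective vertical stress at 6.2 m: σ'_v = 16.6×4.6 + 11.59×1.60 = 94.90 kPa.
σ'_h = K_a σ'_v = 0.3859 × 94.90 = 36.63 kPa; u = γ_w × 1.60 = 15.70 kPa.
Total σ_h = 36.63 + 15.70 = 52.32 kPa.

52.3 kPa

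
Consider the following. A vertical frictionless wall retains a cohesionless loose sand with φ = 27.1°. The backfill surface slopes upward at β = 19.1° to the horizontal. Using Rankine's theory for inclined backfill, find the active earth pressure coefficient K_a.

0.470

K_a = cos β · (cos β − √(cos²β − cos²φ)) / (cos β + √(cos²β − cos²φ)).
cos β = 0.9449, cos φ = 0.8902, √(cos²β − cos²φ) = 0.3169.
K_a = 0.9449 × (0.9449 − 0.3169)/(0.9449 + 0.3169) = 0.4703.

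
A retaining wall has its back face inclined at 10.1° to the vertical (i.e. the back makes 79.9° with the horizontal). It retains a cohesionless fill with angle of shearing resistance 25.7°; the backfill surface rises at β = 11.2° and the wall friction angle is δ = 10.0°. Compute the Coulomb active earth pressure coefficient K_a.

K_a = sin²(α+φ) / [sin²α · sin(α−δ) · (1 + √{sin(φ+δ)sin(φ−β) / (sin(α−δ)sin(α+β))})²].
With α = 79.9°, φ = 25.7°, δ = 10.0°, β = 11.2°: K_a = 0.5241.

0.524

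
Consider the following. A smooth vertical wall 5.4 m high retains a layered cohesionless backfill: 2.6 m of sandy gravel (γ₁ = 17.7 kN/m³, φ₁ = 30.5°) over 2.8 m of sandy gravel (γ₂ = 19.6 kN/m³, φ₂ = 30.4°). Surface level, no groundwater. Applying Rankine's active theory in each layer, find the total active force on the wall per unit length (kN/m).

K_a1 = tan²(45°−30.5°/2) = 0.3267; K_a2 = tan²(45°−30.4°/2) = 0.3280.
Layer 1: σ at base = K_a1 γ₁ h₁ = 15.03 kPa; P₁ = ½×15.03×2.6 = 19.54.
Layer 2: σ_v at top = γ₁h₁ = 46.02; σ_h top = K_a2×46.02 = 15.09; σ_h base = K_a2×(46.02+19.6×2.8) = 33.09.
P₂ = ½(15.09+33.09)×2.8 = 67.46. Total P_a = 19.54+67.46 = 87.01 kN/m.

87.0 kN/m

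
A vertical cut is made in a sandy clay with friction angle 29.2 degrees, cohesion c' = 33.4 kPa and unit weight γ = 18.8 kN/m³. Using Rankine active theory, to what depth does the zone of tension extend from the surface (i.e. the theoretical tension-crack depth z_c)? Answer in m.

6.06 m

K_a = tan²(45° − 29.2°/2) = 0.3442; √K_a = 0.5867.
The active pressure is zero where K_a γ z = 2c√K_a, so z_c = 2c/(γ√K_a) = 2×33.4/(18.8×0.5867) = 6.056 m.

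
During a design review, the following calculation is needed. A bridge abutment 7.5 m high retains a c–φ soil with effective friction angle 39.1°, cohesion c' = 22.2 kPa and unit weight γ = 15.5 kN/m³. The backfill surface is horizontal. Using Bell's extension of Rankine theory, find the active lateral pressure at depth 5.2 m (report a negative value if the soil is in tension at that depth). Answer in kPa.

-2.88 kPa

K_a = (1 − sin φ)/(1 + sin φ) = 0.2265.
σ_a = K_a γ z − 2c√K_a = 0.2265×15.5×5.2 − 2×22.2×0.4759 = -2.875 kPa.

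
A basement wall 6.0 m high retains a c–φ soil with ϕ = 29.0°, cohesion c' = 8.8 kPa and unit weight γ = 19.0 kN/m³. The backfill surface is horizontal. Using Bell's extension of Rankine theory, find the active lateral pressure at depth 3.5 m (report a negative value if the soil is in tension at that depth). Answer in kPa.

K_a = (1 − sin φ)/(1 + sin φ) = 0.3470.
σ_a = K_a γ z − 2c√K_a = 0.3470×19.0×3.5 − 2×8.8×0.5890 = 12.71 kPa.

12.7 kPa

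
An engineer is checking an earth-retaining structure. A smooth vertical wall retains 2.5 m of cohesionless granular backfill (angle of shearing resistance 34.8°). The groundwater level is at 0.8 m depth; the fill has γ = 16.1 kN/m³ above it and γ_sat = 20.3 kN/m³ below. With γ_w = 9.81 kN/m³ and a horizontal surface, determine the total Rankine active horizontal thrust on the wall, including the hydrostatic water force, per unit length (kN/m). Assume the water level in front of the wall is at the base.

K_a = tan²(45° − φ/2) = 0.2733.
γ' = 20.3 − 9.81 = 10.49 kN/m³. Depth below WT = 1.7 m.
σ'_h at WT = K_a γ d_w = 3.520 kPa; at base = 3.520 + K_a γ' × 1.7 = 8.394 kPa.
P₁ (0–0.8 m) = ½×3.520×0.8 = 1.408. P₂ (0.8–2.5 m) = ½(3.520+8.394)×1.7 = 10.13.
P_w = ½ γ_w h₂² = 0.5×9.81×1.7² = 14.18. Total = 1.408+10.13+14.18 = 25.71 kN/m.

25.7 kN/m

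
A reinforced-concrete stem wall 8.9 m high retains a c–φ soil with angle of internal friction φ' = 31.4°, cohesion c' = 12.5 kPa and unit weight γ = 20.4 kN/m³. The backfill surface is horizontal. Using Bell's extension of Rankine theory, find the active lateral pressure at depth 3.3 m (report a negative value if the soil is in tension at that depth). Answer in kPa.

K_a = (1 − sin φ)/(1 + sin φ) = 0.3149.
σ_a = K_a γ z − 2c√K_a = 0.3149×20.4×3.3 − 2×12.5×0.5612 = 7.171 kPa.

7.17 kPa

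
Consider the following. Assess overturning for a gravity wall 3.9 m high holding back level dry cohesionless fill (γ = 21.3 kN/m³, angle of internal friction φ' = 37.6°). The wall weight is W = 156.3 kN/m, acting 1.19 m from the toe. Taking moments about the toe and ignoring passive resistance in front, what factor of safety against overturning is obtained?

K_a = tan²(45° − 37.6°/2) = 0.2421.
P_a = ½K_aγH² = 0.5×0.2421×21.3×3.9² = 39.22 kN/m, acting at H/3 = 1.300 m above the base.
Overturning moment M_o = P_a × H/3 = 39.22 × 1.300 = 50.99.
Resisting moment M_r = W × 1.19 = 156.3 × 1.19 = 186.0.
FS_overturning = M_r/M_o = 186.0/50.99 = 3.648.

3.65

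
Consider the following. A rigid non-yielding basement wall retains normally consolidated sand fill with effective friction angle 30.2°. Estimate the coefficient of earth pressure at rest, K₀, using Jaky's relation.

0.497

K₀ = 1 − sin φ' = 1 − sin 30.2° = 0.4970.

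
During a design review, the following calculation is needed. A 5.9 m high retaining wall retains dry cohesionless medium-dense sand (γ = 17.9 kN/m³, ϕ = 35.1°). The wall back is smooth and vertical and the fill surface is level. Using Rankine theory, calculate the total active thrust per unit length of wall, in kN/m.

K_a = tan²(45° − φ/2) = 0.2698.
P_a = ½ K_a γ H² = 0.5 × 0.2698 × 17.9 × 5.9² = 84.07 kN/m.

84.1 kN/m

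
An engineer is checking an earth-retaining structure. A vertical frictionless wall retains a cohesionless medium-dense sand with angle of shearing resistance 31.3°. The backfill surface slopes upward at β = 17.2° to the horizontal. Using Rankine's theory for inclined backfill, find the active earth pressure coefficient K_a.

K_a = cos β · (cos β − √(cos²β − cos²φ)) / (cos β + √(cos²β − cos²φ)).
cos β = 0.9553, cos φ = 0.8545, √(cos²β − cos²φ) = 0.4271.
K_a = 0.9553 × (0.9553 − 0.4271)/(0.9553 + 0.4271) = 0.3649.

0.365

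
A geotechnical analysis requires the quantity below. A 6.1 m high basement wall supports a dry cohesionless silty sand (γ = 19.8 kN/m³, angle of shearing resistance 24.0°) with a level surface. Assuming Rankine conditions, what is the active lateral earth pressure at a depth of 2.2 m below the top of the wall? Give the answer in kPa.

K_a = (1 − sin φ)/(1 + sin φ) = 0.4217.
σ_h = K_a γ z = 0.4217 × 19.8 × 2.2 = 18.37 kPa.

18.4 kPa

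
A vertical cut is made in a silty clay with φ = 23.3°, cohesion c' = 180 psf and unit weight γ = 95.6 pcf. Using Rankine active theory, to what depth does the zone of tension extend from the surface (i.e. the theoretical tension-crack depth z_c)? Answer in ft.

K_a = tan²(45° − 23.3°/2) = 0.4331; √K_a = 0.6581.
The active pressure is zero where K_a γ z = 2c√K_a, so z_c = 2c/(γ√K_a) = 2×180/(95.6×0.6581) = 5.722 ft.

5.72 ft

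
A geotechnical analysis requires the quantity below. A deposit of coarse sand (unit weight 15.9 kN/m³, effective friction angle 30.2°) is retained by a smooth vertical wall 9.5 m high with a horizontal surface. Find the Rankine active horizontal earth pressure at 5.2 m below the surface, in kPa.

K_a = (1 − sin φ)/(1 + sin φ) = 0.3307.
σ_h = K_a γ z = 0.3307 × 15.9 × 5.2 = 27.34 kPa.

27.3 kPa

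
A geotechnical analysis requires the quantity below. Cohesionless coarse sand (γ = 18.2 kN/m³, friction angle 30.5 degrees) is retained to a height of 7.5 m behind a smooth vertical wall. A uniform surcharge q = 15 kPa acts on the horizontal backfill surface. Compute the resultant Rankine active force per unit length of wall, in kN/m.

204 kN/m

K_a = tan²(45° − φ/2) = 0.3267.
Soil triangle: ½ K_a γ H² = 0.5×0.3267×18.2×7.5² = 167.2 kN/m.
Surcharge rectangle: K_a q H = 0.3267×15×7.5 = 36.75 kN/m.
Total = 167.2 + 36.75 = 204.0 kN/m.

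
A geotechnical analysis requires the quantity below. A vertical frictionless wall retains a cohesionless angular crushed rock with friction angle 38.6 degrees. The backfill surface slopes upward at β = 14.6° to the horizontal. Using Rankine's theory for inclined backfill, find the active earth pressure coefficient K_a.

K_a = cos β · (cos β − √(cos²β − cos²φ)) / (cos β + √(cos²β − cos²φ)).
cos β = 0.9677, cos φ = 0.7815, √(cos²β − cos²φ) = 0.5707.
K_a = 0.9677 × (0.9677 − 0.5707)/(0.9677 + 0.5707) = 0.2497.

0.250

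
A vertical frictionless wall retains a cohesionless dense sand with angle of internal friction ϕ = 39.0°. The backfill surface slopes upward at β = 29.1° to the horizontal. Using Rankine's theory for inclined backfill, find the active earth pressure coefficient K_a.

0.326

K_a = cos β · (cos β − √(cos²β − cos²φ)) / (cos β + √(cos²β − cos²φ)).
cos β = 0.8738, cos φ = 0.7771, √(cos²β − cos²φ) = 0.3994.
K_a = 0.8738 × (0.8738 − 0.3994)/(0.8738 + 0.3994) = 0.3256.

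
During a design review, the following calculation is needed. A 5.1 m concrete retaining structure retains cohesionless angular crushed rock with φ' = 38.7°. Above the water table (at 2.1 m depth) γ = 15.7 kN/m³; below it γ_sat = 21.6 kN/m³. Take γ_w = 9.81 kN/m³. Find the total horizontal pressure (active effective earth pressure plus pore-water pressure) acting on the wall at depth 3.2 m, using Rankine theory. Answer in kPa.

21.4 kPa

K_a = (1 − sin φ)/(1 + sin φ) = 0.2306.
γ' = 21.6 − 9.81 = 11.79 kN/m³.
Effective vertical stress at 3.2 m: σ'_v = 15.7×2.1 + 11.79×1.10 = 45.94 kPa.
σ'_h = K_a σ'_v = 0.2306 × 45.94 = 10.59 kPa; u = γ_w × 1.10 = 10.79 kPa.
Total σ_h = 10.59 + 10.79 = 21.38 kPa.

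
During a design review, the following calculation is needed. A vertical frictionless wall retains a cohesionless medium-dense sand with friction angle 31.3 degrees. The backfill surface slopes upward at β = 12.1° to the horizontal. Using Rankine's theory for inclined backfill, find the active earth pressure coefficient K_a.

K_a = cos β · (cos β − √(cos²β − cos²φ)) / (cos β + √(cos²β − cos²φ)).
cos β = 0.9778, cos φ = 0.8545, √(cos²β − cos²φ) = 0.4754.
K_a = 0.9778 × (0.9778 − 0.4754)/(0.9778 + 0.4754) = 0.3381.

0.338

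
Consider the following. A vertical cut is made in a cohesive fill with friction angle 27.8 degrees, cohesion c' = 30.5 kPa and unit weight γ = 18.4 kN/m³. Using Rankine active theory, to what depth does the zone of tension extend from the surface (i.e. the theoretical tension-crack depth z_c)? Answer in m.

5.50 m

K_a = tan²(45° − 27.8°/2) = 0.3639; √K_a = 0.6032.
The active pressure is zero where K_a γ z = 2c√K_a, so z_c = 2c/(γ√K_a) = 2×30.5/(18.4×0.6032) = 5.496 m.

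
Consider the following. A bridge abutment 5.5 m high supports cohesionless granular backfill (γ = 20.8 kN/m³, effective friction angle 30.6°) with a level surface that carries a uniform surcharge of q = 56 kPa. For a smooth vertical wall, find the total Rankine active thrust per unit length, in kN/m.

K_a = tan²(45° − φ/2) = 0.3253.
Soil triangle: ½ K_a γ H² = 0.5×0.3253×20.8×5.5² = 102.4 kN/m.
Surcharge rectangle: K_a q H = 0.3253×56×5.5 = 100.2 kN/m.
Total = 102.4 + 100.2 = 202.6 kN/m.

203 kN/m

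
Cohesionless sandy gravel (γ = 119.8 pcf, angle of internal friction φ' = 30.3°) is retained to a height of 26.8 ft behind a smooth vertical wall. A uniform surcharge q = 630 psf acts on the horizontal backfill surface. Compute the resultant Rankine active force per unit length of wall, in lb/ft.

19700 lb/ft

K_a = tan²(45° − φ/2) = 0.3293.
Soil triangle: ½ K_a γ H² = 0.5×0.3293×119.8×26.8² = 14170 lb/ft.
Surcharge rectangle: K_a q H = 0.3293×630×26.8 = 5560 lb/ft.
Total = 14170 + 5560 = 19730 lb/ft.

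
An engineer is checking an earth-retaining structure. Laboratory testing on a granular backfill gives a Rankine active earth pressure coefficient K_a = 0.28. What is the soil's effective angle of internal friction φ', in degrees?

34.2°

K_a = tan²(45° − φ/2) ⇒ 45° − φ/2 = arctan(√0.28) = 27.89°.
φ = 2(45° − 27.89°) = 34.23°.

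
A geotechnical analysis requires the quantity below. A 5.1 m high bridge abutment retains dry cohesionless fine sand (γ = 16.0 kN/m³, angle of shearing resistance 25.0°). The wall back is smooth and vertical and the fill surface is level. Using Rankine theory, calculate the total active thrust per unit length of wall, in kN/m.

K_a = tan²(45° − φ/2) = 0.4059.
P_a = ½ K_a γ H² = 0.5 × 0.4059 × 16.0 × 5.1² = 84.45 kN/m.

84.5 kN/m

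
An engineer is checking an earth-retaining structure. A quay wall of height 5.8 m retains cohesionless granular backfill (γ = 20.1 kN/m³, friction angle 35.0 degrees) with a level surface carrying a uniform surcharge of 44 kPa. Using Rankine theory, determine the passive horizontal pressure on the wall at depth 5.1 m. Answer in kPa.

K_p = (1 + sin φ)/(1 − sin φ) = 3.690.
σ_v = γz + q = 20.1 × 5.1 + 44 = 146.5 kPa.
σ_h = K_p σ_v = 3.690 × 146.5 = 540.6 kPa.

541 kPa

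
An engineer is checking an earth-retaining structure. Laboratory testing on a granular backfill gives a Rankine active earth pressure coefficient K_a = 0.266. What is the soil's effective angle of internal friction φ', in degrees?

35.4°

K_a = tan²(45° − φ/2) ⇒ 45° − φ/2 = arctan(√0.266) = 27.28°.
φ = 2(45° − 27.28°) = 35.43°.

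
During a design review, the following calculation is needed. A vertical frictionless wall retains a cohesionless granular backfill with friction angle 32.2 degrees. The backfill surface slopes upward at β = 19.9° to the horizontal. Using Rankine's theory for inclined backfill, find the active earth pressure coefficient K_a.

0.369

K_a = cos β · (cos β − √(cos²β − cos²φ)) / (cos β + √(cos²β − cos²φ)).
cos β = 0.9403, cos φ = 0.8462, √(cos²β − cos²φ) = 0.4100.
K_a = 0.9403 × (0.9403 − 0.4100)/(0.9403 + 0.4100) = 0.3693.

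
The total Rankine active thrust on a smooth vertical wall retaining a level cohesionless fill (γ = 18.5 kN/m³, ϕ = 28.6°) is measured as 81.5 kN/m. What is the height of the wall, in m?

5.00 m

K_a = 0.3525. P_a = ½ K_a γ H² ⇒ H = √(2P_a/(K_a γ)).
H = √(2×81.5/(0.3525×18.5)) = 4.999 m.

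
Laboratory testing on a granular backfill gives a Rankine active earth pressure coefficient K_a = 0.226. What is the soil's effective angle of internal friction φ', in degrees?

39.1°

K_a = tan²(45° − φ/2) ⇒ 45° − φ/2 = arctan(√0.226) = 25.43°.
φ = 2(45° − 25.43°) = 39.15°.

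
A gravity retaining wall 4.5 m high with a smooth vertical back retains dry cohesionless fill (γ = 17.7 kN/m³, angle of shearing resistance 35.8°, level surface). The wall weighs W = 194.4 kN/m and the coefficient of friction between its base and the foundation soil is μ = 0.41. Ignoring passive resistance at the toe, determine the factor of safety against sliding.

K_a = tan²(45° − 35.8°/2) = 0.2619.
P_a = ½K_aγH² = 0.5×0.2619×17.7×4.5² = 46.93 kN/m, acting at H/3 = 1.500 m above the base.
FS_sliding = μW / P_a = 0.41×194.4 / 46.93 = 1.698.

1.70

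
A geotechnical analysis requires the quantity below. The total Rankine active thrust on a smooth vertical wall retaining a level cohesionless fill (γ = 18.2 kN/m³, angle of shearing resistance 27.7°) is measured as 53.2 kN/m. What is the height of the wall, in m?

K_a = 0.3653. P_a = ½ K_a γ H² ⇒ H = √(2P_a/(K_a γ)).
H = √(2×53.2/(0.3653×18.2)) = 4.000 m.

4.00 m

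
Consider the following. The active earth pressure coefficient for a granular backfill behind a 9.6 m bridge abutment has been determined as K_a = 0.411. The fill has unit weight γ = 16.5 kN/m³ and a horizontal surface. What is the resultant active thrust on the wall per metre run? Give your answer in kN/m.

312 kN/m

P = ½ K_a γ H² = 0.5 × 0.411 × 16.5 × 9.6² = 312.5 kN/m.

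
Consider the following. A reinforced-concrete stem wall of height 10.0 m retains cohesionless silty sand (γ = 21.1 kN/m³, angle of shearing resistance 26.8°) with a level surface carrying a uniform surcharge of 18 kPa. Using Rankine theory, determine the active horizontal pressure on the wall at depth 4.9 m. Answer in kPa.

K_a = (1 − sin φ)/(1 + sin φ) = 0.3785.
σ_v = γz + q = 21.1 × 4.9 + 18 = 121.4 kPa.
σ_h = K_a σ_v = 0.3785 × 121.4 = 45.94 kPa.

45.9 kPa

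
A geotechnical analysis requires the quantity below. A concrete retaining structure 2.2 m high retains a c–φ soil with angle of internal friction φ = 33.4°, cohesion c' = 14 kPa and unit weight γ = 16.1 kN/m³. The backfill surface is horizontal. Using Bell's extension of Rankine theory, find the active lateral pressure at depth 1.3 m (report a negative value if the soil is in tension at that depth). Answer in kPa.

-9.01 kPa

K_a = (1 − sin φ)/(1 + sin φ) = 0.2899.
σ_a = K_a γ z − 2c√K_a = 0.2899×16.1×1.3 − 2×14×0.5384 = -9.008 kPa.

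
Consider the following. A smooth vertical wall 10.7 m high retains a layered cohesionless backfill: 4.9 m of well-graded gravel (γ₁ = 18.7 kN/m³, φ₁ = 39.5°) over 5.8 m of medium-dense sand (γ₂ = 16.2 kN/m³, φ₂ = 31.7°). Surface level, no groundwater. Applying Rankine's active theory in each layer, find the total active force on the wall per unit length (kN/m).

300 kN/m

K_a1 = tan²(45°−39.5°/2) = 0.2224; K_a2 = tan²(45°−31.7°/2) = 0.3111.
Layer 1: σ at base = K_a1 γ₁ h₁ = 20.38 kPa; P₁ = ½×20.38×4.9 = 49.94.
Layer 2: σ_v at top = γ₁h₁ = 91.63; σ_h top = K_a2×91.63 = 28.50; σ_h base = K_a2×(91.63+16.2×5.8) = 57.73.
P₂ = ½(28.50+57.73)×5.8 = 250.1. Total P_a = 49.94+250.1 = 300.0 kN/m.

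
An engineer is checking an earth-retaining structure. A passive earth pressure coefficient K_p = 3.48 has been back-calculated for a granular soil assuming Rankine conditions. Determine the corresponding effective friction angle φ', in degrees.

K_p = (1+sin φ)/(1−sin φ) ⇒ sin φ = (K_p − 1)/(K_p + 1) = 0.5536.
φ = arcsin(0.5536) = 33.61°.

33.6°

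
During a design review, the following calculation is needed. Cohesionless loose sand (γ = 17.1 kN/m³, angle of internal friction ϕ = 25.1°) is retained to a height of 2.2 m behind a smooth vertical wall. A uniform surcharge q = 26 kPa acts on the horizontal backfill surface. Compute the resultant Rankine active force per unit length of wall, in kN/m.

39.9 kN/m

K_a = tan²(45° − φ/2) = 0.4043.
Soil triangle: ½ K_a γ H² = 0.5×0.4043×17.1×2.2² = 16.73 kN/m.
Surcharge rectangle: K_a q H = 0.4043×26×2.2 = 23.13 kN/m.
Total = 16.73 + 23.13 = 39.86 kN/m.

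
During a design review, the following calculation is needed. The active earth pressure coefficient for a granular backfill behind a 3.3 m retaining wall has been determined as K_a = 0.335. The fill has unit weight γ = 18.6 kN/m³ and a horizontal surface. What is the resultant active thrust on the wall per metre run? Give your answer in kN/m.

33.9 kN/m

P = ½ K_a γ H² = 0.5 × 0.335 × 18.6 × 3.3² = 33.93 kN/m.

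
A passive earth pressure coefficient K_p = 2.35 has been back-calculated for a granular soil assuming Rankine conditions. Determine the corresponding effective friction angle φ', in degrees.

23.8°

K_p = (1+sin φ)/(1−sin φ) ⇒ sin φ = (K_p − 1)/(K_p + 1) = 0.4030.
φ = arcsin(0.4030) = 23.76°.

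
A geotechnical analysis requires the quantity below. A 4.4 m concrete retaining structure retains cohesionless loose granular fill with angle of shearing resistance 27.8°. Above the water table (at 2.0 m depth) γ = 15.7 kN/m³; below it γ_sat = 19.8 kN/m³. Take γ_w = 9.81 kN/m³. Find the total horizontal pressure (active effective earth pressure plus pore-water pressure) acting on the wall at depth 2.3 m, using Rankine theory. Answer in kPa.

15.5 kPa

K_a = (1 − sin φ)/(1 + sin φ) = 0.3639.
γ' = 19.8 − 9.81 = 9.990 kN/m³.
Effective vertical stress at 2.3 m: σ'_v = 15.7×2.0 + 9.990×0.300 = 34.40 kPa.
σ'_h = K_a σ'_v = 0.3639 × 34.40 = 12.52 kPa; u = γ_w × 0.300 = 2.943 kPa.
Total σ_h = 12.52 + 2.943 = 15.46 kPa.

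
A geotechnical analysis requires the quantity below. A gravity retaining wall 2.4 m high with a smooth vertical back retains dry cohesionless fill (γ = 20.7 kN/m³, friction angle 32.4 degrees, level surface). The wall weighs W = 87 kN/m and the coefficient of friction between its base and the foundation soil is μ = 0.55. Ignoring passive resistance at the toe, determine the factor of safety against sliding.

2.66

K_a = tan²(45° − 32.4°/2) = 0.3022.
P_a = ½K_aγH² = 0.5×0.3022×20.7×2.4² = 18.02 kN/m, acting at H/3 = 0.8000 m above the base.
FS_sliding = μW / P_a = 0.55×87 / 18.02 = 2.656.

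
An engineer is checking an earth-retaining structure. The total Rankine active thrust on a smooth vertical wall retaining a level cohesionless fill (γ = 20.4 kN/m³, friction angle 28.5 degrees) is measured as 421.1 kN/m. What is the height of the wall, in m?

K_a = 0.3540. P_a = ½ K_a γ H² ⇒ H = √(2P_a/(K_a γ)).
H = √(2×421.1/(0.3540×20.4)) = 10.80 m.

10.8 m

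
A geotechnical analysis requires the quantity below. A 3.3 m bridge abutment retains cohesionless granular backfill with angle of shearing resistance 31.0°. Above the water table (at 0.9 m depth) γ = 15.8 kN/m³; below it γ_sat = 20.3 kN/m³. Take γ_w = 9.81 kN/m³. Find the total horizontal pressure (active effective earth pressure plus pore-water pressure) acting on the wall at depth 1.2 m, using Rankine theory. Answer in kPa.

8.50 kPa

K_a = (1 − sin φ)/(1 + sin φ) = 0.3201.
γ' = 20.3 − 9.81 = 10.49 kN/m³.
Effective vertical stress at 1.2 m: σ'_v = 15.8×0.9 + 10.49×0.300 = 17.37 kPa.
σ'_h = K_a σ'_v = 0.3201 × 17.37 = 5.559 kPa; u = γ_w × 0.300 = 2.943 kPa.
Total σ_h = 5.559 + 2.943 = 8.502 kPa.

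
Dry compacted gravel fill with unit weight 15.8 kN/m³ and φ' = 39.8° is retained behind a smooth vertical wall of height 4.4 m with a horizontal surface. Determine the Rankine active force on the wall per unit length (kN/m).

33.6 kN/m

K_a = tan²(45° − φ/2) = 0.2194.
P_a = ½ K_a γ H² = 0.5 × 0.2194 × 15.8 × 4.4² = 33.56 kN/m.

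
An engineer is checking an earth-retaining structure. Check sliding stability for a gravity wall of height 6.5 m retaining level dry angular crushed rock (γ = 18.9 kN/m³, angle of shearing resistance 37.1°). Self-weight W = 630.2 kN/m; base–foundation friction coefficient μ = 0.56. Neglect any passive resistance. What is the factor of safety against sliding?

K_a = tan²(45° − 37.1°/2) = 0.2475.
P_a = ½K_aγH² = 0.5×0.2475×18.9×6.5² = 98.82 kN/m, acting at H/3 = 2.167 m above the base.
FS_sliding = μW / P_a = 0.56×630.2 / 98.82 = 3.571.

3.57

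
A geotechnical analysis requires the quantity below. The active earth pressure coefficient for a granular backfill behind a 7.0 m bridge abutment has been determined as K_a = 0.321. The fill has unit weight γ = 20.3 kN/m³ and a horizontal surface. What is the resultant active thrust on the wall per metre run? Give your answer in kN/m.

P = ½ K_a γ H² = 0.5 × 0.321 × 20.3 × 7.0² = 159.6 kN/m.

160 kN/m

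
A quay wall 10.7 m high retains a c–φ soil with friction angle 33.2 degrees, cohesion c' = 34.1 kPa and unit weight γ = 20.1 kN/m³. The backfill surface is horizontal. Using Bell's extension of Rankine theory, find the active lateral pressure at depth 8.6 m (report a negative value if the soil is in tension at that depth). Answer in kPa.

K_a = (1 − sin φ)/(1 + sin φ) = 0.2924.
σ_a = K_a γ z − 2c√K_a = 0.2924×20.1×8.6 − 2×34.1×0.5407 = 13.66 kPa.

13.7 kPa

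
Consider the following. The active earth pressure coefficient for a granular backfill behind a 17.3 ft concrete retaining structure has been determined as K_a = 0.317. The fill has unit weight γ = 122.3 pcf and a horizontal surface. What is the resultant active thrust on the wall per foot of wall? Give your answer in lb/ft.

P = ½ K_a γ H² = 0.5 × 0.317 × 122.3 × 17.3² = 5802 lb/ft.

5800 lb/ft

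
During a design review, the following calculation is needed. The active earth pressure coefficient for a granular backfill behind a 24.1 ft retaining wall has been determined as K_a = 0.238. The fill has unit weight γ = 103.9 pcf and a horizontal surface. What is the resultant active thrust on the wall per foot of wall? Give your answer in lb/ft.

P = ½ K_a γ H² = 0.5 × 0.238 × 103.9 × 24.1² = 7181 lb/ft.

7180 lb/ft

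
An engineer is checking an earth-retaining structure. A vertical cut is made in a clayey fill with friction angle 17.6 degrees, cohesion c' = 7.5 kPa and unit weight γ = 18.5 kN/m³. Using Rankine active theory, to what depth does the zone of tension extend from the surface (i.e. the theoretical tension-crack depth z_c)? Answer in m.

1.11 m

K_a = tan²(45° − 17.6°/2) = 0.5357; √K_a = 0.7319.
The active pressure is zero where K_a γ z = 2c√K_a, so z_c = 2c/(γ√K_a) = 2×7.5/(18.5×0.7319) = 1.108 m.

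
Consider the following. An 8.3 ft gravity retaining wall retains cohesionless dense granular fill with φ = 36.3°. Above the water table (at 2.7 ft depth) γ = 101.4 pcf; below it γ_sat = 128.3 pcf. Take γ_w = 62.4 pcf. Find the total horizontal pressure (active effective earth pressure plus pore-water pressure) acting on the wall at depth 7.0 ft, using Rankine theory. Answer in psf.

411 psf

K_a = (1 − sin φ)/(1 + sin φ) = 0.2563.
γ' = 128.3 − 62.4 = 65.90 pcf.
Effective vertical stress at 7.0 ft: σ'_v = 101.4×2.7 + 65.90×4.30 = 557.2 psf.
σ'_h = K_a σ'_v = 0.2563 × 557.2 = 142.8 psf; u = γ_w × 4.30 = 268.3 psf.
Total σ_h = 142.8 + 268.3 = 411.1 psf.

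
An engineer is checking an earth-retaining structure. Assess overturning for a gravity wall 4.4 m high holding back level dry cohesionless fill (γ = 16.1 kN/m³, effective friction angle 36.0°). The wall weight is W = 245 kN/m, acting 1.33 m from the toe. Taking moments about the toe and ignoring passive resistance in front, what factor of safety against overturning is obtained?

5.49

K_a = tan²(45° − 36.0°/2) = 0.2596.
P_a = ½K_aγH² = 0.5×0.2596×16.1×4.4² = 40.46 kN/m, acting at H/3 = 1.467 m above the base.
Overturning moment M_o = P_a × H/3 = 40.46 × 1.467 = 59.34.
Resisting moment M_r = W × 1.33 = 245 × 1.33 = 325.9.
FS_overturning = M_r/M_o = 325.9/59.34 = 5.491.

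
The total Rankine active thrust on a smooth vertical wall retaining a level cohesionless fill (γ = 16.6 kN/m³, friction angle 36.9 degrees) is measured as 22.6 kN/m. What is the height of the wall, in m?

3.30 m

K_a = 0.2497. P_a = ½ K_a γ H² ⇒ H = √(2P_a/(K_a γ)).
H = √(2×22.6/(0.2497×16.6)) = 3.302 m.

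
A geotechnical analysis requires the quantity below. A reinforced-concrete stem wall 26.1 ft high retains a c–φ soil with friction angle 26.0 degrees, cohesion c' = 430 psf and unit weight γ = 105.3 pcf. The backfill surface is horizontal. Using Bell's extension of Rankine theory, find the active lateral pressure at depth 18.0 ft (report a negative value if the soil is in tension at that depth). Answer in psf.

K_a = (1 − sin φ)/(1 + sin φ) = 0.3905.
σ_a = K_a γ z − 2c√K_a = 0.3905×105.3×18.0 − 2×430×0.6249 = 202.7 psf.

203 psf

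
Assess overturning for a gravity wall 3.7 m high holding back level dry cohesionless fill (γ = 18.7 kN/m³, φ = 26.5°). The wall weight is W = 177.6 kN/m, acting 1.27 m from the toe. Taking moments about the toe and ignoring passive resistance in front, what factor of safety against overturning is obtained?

3.73

K_a = tan²(45° − 26.5°/2) = 0.3829.
P_a = ½K_aγH² = 0.5×0.3829×18.7×3.7² = 49.02 kN/m, acting at H/3 = 1.233 m above the base.
Overturning moment M_o = P_a × H/3 = 49.02 × 1.233 = 60.45.
Resisting moment M_r = W × 1.27 = 177.6 × 1.27 = 225.6.
FS_overturning = M_r/M_o = 225.6/60.45 = 3.731.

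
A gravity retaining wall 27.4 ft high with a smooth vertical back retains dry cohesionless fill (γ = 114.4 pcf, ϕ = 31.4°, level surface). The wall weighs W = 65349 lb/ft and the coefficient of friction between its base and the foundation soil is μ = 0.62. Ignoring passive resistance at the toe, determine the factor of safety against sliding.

K_a = tan²(45° − 31.4°/2) = 0.3149.
P_a = ½K_aγH² = 0.5×0.3149×114.4×27.4² = 13520 lb/ft, acting at H/3 = 9.133 ft above the base.
FS_sliding = μW / P_a = 0.62×65349 / 13520 = 2.996.

3.00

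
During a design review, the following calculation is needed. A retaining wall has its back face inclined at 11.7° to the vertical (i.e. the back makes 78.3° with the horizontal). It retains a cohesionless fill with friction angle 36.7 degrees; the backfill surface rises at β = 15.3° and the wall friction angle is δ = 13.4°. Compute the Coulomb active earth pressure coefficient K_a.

K_a = sin²(α+φ) / [sin²α · sin(α−δ) · (1 + √{sin(φ+δ)sin(φ−β) / (sin(α−δ)sin(α+β))})²].
With α = 78.3°, φ = 36.7°, δ = 13.4°, β = 15.3°: K_a = 0.3904.

0.390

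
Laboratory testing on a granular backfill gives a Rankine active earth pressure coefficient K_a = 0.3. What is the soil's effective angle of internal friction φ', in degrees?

K_a = tan²(45° − φ/2) ⇒ 45° − φ/2 = arctan(√0.3) = 28.71°.
φ = 2(45° − 28.71°) = 32.58°.

32.6°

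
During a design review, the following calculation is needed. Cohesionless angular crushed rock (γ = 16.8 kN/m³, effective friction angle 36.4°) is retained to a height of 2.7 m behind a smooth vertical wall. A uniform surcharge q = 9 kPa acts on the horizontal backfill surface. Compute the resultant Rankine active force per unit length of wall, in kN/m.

K_a = tan²(45° − φ/2) = 0.2552.
Soil triangle: ½ K_a γ H² = 0.5×0.2552×16.8×2.7² = 15.63 kN/m.
Surcharge rectangle: K_a q H = 0.2552×9×2.7 = 6.200 kN/m.
Total = 15.63 + 6.200 = 21.83 kN/m.

21.8 kN/m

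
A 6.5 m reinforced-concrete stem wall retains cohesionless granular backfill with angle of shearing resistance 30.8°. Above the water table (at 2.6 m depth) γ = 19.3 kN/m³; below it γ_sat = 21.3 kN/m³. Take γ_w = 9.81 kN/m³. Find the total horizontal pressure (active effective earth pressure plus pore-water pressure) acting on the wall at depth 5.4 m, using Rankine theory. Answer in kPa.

K_a = (1 − sin φ)/(1 + sin φ) = 0.3227.
γ' = 21.3 − 9.81 = 11.49 kN/m³.
Effective vertical stress at 5.4 m: σ'_v = 19.3×2.6 + 11.49×2.80 = 82.35 kPa.
σ'_h = K_a σ'_v = 0.3227 × 82.35 = 26.58 kPa; u = γ_w × 2.80 = 27.47 kPa.
Total σ_h = 26.58 + 27.47 = 54.04 kPa.

54.0 kPa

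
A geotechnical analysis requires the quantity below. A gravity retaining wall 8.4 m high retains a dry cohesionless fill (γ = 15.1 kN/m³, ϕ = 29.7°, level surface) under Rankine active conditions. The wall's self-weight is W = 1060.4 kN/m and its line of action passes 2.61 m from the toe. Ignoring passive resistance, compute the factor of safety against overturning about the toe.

5.50

K_a = tan²(45° − 29.7°/2) = 0.3374.
P_a = ½K_aγH² = 0.5×0.3374×15.1×8.4² = 179.7 kN/m, acting at H/3 = 2.800 m above the base.
Overturning moment M_o = P_a × H/3 = 179.7 × 2.800 = 503.3.
Resisting moment M_r = W × 2.61 = 1060.4 × 2.61 = 2768.
FS_overturning = M_r/M_o = 2768/503.3 = 5.500.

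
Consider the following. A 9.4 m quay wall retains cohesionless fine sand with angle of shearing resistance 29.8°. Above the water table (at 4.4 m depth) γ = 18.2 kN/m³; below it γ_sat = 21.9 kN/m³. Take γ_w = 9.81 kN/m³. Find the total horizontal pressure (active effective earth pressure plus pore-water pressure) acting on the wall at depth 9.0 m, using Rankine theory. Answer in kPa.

K_a = (1 − sin φ)/(1 + sin φ) = 0.3360.
γ' = 21.9 − 9.81 = 12.09 kN/m³.
Effective vertical stress at 9.0 m: σ'_v = 18.2×4.4 + 12.09×4.60 = 135.7 kPa.
σ'_h = K_a σ'_v = 0.3360 × 135.7 = 45.60 kPa; u = γ_w × 4.60 = 45.13 kPa.
Total σ_h = 45.60 + 45.13 = 90.72 kPa.

90.7 kPa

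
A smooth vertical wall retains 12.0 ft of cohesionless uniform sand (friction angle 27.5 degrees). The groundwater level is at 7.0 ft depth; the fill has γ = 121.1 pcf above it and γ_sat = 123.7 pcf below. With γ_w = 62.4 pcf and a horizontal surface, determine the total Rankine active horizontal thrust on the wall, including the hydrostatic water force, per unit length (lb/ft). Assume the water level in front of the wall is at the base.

K_a = tan²(45° − φ/2) = 0.3682.
γ' = 123.7 − 62.4 = 61.30 pcf. Depth below WT = 5.0 ft.
σ'_h at WT = K_a γ d_w = 312.1 psf; at base = 312.1 + K_a γ' × 5.0 = 425.0 psf.
P₁ (0–7.0 ft) = ½×312.1×7.0 = 1093. P₂ (7.0–12.0 ft) = ½(312.1+425.0)×5.0 = 1843.
P_w = ½ γ_w h₂² = 0.5×62.4×5.0² = 780.0. Total = 1093+1843+780.0 = 3715 lb/ft.

3720 lb/ft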